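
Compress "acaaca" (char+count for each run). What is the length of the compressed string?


Input: acaaca
Runs:
  'a' x 1 => "a1"
  'c' x 1 => "c1"
  'a' x 2 => "a2"
  'c' x 1 => "c1"
  'a' x 1 => "a1"
Compressed: "a1c1a2c1a1"
Compressed length: 10

10


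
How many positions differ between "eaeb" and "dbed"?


Comparing "eaeb" and "dbed" position by position:
  Position 0: 'e' vs 'd' => DIFFER
  Position 1: 'a' vs 'b' => DIFFER
  Position 2: 'e' vs 'e' => same
  Position 3: 'b' vs 'd' => DIFFER
Positions that differ: 3

3


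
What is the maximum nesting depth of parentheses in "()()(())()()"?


Input: "()()(())()()"
Tracking depth:
  Position 0 '(': depth becomes 1
  Position 1 ')': depth becomes 0
  Position 2 '(': depth becomes 1
  Position 3 ')': depth becomes 0
  Position 4 '(': depth becomes 1
  Position 5 '(': depth becomes 2
  Position 6 ')': depth becomes 1
  Position 7 ')': depth becomes 0
  Position 8 '(': depth becomes 1
  Position 9 ')': depth becomes 0
  Position 10 '(': depth becomes 1
  Position 11 ')': depth becomes 0
Maximum depth reached: 2

2


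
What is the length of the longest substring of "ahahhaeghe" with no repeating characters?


Input: "ahahhaeghe"
Sliding window (track last position of each char):
  Position 0 ('a'): window [0,0] length 1 -- new best
  Position 1 ('h'): window [0,1] length 2 -- new best
  Position 2 ('a'): repeat (last at 0), move window start to 1
  Position 2 ('a'): window [1,2] length 2
  Position 3 ('h'): repeat (last at 1), move window start to 2
  Position 3 ('h'): window [2,3] length 2
  Position 4 ('h'): repeat (last at 3), move window start to 4
  Position 4 ('h'): window [4,4] length 1
  Position 5 ('a'): window [4,5] length 2
  Position 6 ('e'): window [4,6] length 3 -- new best
  Position 7 ('g'): window [4,7] length 4 -- new best
  Position 8 ('h'): repeat (last at 4), move window start to 5
  Position 8 ('h'): window [5,8] length 4
  Position 9 ('e'): repeat (last at 6), move window start to 7
  Position 9 ('e'): window [7,9] length 3
Longest substring with no repeats: "haeg" with length 4

4


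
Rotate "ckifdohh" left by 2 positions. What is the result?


Input: "ckifdohh", rotate left by 2
First 2 characters: "ck"
Remaining characters: "ifdohh"
Concatenate remaining + first: "ifdohh" + "ck" = "ifdohhck"

ifdohhck


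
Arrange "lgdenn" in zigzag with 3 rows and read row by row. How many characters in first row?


Zigzag "lgdenn" into 3 rows:
Placing characters:
  'l' => row 0
  'g' => row 1
  'd' => row 2
  'e' => row 1
  'n' => row 0
  'n' => row 1
Rows:
  Row 0: "ln"
  Row 1: "gen"
  Row 2: "d"
First row length: 2

2


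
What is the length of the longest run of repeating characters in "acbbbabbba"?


Input: "acbbbabbba"
Scanning for longest run:
  Position 1 ('c'): new char, reset run to 1
  Position 2 ('b'): new char, reset run to 1
  Position 3 ('b'): continues run of 'b', length=2
  Position 4 ('b'): continues run of 'b', length=3
  Position 5 ('a'): new char, reset run to 1
  Position 6 ('b'): new char, reset run to 1
  Position 7 ('b'): continues run of 'b', length=2
  Position 8 ('b'): continues run of 'b', length=3
  Position 9 ('a'): new char, reset run to 1
Longest run: 'b' with length 3

3


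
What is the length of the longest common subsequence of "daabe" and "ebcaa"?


LCS of "daabe" and "ebcaa"
DP table:
           e    b    c    a    a
      0    0    0    0    0    0
  d   0    0    0    0    0    0
  a   0    0    0    0    1    1
  a   0    0    0    0    1    2
  b   0    0    1    1    1    2
  e   0    1    1    1    1    2
LCS length = dp[5][5] = 2

2


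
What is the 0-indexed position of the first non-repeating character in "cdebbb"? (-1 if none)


Input: cdebbb
Character frequencies:
  'b': 3
  'c': 1
  'd': 1
  'e': 1
Scanning left to right for freq == 1:
  Position 0 ('c'): unique! => answer = 0

0


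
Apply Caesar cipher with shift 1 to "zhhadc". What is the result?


Caesar cipher: shift "zhhadc" by 1
  'z' (pos 25) + 1 = pos 0 = 'a'
  'h' (pos 7) + 1 = pos 8 = 'i'
  'h' (pos 7) + 1 = pos 8 = 'i'
  'a' (pos 0) + 1 = pos 1 = 'b'
  'd' (pos 3) + 1 = pos 4 = 'e'
  'c' (pos 2) + 1 = pos 3 = 'd'
Result: aiibed

aiibed


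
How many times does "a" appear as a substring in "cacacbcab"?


Searching for "a" in "cacacbcab"
Scanning each position:
  Position 0: "c" => no
  Position 1: "a" => MATCH
  Position 2: "c" => no
  Position 3: "a" => MATCH
  Position 4: "c" => no
  Position 5: "b" => no
  Position 6: "c" => no
  Position 7: "a" => MATCH
  Position 8: "b" => no
Total occurrences: 3

3


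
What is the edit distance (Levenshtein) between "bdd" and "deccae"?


Computing edit distance: "bdd" -> "deccae"
DP table:
           d    e    c    c    a    e
      0    1    2    3    4    5    6
  b   1    1    2    3    4    5    6
  d   2    1    2    3    4    5    6
  d   3    2    2    3    4    5    6
Edit distance = dp[3][6] = 6

6


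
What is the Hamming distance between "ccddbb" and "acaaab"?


Comparing "ccddbb" and "acaaab" position by position:
  Position 0: 'c' vs 'a' => differ
  Position 1: 'c' vs 'c' => same
  Position 2: 'd' vs 'a' => differ
  Position 3: 'd' vs 'a' => differ
  Position 4: 'b' vs 'a' => differ
  Position 5: 'b' vs 'b' => same
Total differences (Hamming distance): 4

4


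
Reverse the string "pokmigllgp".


Input: pokmigllgp
Reading characters right to left:
  Position 9: 'p'
  Position 8: 'g'
  Position 7: 'l'
  Position 6: 'l'
  Position 5: 'g'
  Position 4: 'i'
  Position 3: 'm'
  Position 2: 'k'
  Position 1: 'o'
  Position 0: 'p'
Reversed: pgllgimkop

pgllgimkop


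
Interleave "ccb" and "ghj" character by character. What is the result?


Interleaving "ccb" and "ghj":
  Position 0: 'c' from first, 'g' from second => "cg"
  Position 1: 'c' from first, 'h' from second => "ch"
  Position 2: 'b' from first, 'j' from second => "bj"
Result: cgchbj

cgchbj


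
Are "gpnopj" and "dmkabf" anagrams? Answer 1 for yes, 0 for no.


Strings: "gpnopj", "dmkabf"
Sorted first:  gjnopp
Sorted second: abdfkm
Differ at position 0: 'g' vs 'a' => not anagrams

0


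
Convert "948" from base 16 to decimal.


Input: "948" in base 16
Positional expansion:
  Digit '9' (value 9) x 16^2 = 2304
  Digit '4' (value 4) x 16^1 = 64
  Digit '8' (value 8) x 16^0 = 8
Sum = 2376

2376


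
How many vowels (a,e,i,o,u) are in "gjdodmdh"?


Input: gjdodmdh
Checking each character:
  'g' at position 0: consonant
  'j' at position 1: consonant
  'd' at position 2: consonant
  'o' at position 3: vowel (running total: 1)
  'd' at position 4: consonant
  'm' at position 5: consonant
  'd' at position 6: consonant
  'h' at position 7: consonant
Total vowels: 1

1


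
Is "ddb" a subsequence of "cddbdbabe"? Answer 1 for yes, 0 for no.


Check if "ddb" is a subsequence of "cddbdbabe"
Greedy scan:
  Position 0 ('c'): no match needed
  Position 1 ('d'): matches sub[0] = 'd'
  Position 2 ('d'): matches sub[1] = 'd'
  Position 3 ('b'): matches sub[2] = 'b'
  Position 4 ('d'): no match needed
  Position 5 ('b'): no match needed
  Position 6 ('a'): no match needed
  Position 7 ('b'): no match needed
  Position 8 ('e'): no match needed
All 3 characters matched => is a subsequence

1


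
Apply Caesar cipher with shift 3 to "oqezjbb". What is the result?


Caesar cipher: shift "oqezjbb" by 3
  'o' (pos 14) + 3 = pos 17 = 'r'
  'q' (pos 16) + 3 = pos 19 = 't'
  'e' (pos 4) + 3 = pos 7 = 'h'
  'z' (pos 25) + 3 = pos 2 = 'c'
  'j' (pos 9) + 3 = pos 12 = 'm'
  'b' (pos 1) + 3 = pos 4 = 'e'
  'b' (pos 1) + 3 = pos 4 = 'e'
Result: rthcmee

rthcmee


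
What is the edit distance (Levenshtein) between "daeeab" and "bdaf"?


Computing edit distance: "daeeab" -> "bdaf"
DP table:
           b    d    a    f
      0    1    2    3    4
  d   1    1    1    2    3
  a   2    2    2    1    2
  e   3    3    3    2    2
  e   4    4    4    3    3
  a   5    5    5    4    4
  b   6    5    6    5    5
Edit distance = dp[6][4] = 5

5


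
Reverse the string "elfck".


Input: elfck
Reading characters right to left:
  Position 4: 'k'
  Position 3: 'c'
  Position 2: 'f'
  Position 1: 'l'
  Position 0: 'e'
Reversed: kcfle

kcfle


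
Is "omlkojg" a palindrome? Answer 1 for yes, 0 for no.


Input: omlkojg
Reversed: gjoklmo
  Compare pos 0 ('o') with pos 6 ('g'): MISMATCH
  Compare pos 1 ('m') with pos 5 ('j'): MISMATCH
  Compare pos 2 ('l') with pos 4 ('o'): MISMATCH
Result: not a palindrome

0


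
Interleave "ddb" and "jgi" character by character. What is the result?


Interleaving "ddb" and "jgi":
  Position 0: 'd' from first, 'j' from second => "dj"
  Position 1: 'd' from first, 'g' from second => "dg"
  Position 2: 'b' from first, 'i' from second => "bi"
Result: djdgbi

djdgbi


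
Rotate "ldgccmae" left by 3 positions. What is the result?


Input: "ldgccmae", rotate left by 3
First 3 characters: "ldg"
Remaining characters: "ccmae"
Concatenate remaining + first: "ccmae" + "ldg" = "ccmaeldg"

ccmaeldg


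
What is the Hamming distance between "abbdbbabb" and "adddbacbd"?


Comparing "abbdbbabb" and "adddbacbd" position by position:
  Position 0: 'a' vs 'a' => same
  Position 1: 'b' vs 'd' => differ
  Position 2: 'b' vs 'd' => differ
  Position 3: 'd' vs 'd' => same
  Position 4: 'b' vs 'b' => same
  Position 5: 'b' vs 'a' => differ
  Position 6: 'a' vs 'c' => differ
  Position 7: 'b' vs 'b' => same
  Position 8: 'b' vs 'd' => differ
Total differences (Hamming distance): 5

5


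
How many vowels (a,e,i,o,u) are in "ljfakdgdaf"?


Input: ljfakdgdaf
Checking each character:
  'l' at position 0: consonant
  'j' at position 1: consonant
  'f' at position 2: consonant
  'a' at position 3: vowel (running total: 1)
  'k' at position 4: consonant
  'd' at position 5: consonant
  'g' at position 6: consonant
  'd' at position 7: consonant
  'a' at position 8: vowel (running total: 2)
  'f' at position 9: consonant
Total vowels: 2

2


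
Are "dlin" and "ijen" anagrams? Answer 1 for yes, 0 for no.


Strings: "dlin", "ijen"
Sorted first:  diln
Sorted second: eijn
Differ at position 0: 'd' vs 'e' => not anagrams

0


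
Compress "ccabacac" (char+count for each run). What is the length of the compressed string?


Input: ccabacac
Runs:
  'c' x 2 => "c2"
  'a' x 1 => "a1"
  'b' x 1 => "b1"
  'a' x 1 => "a1"
  'c' x 1 => "c1"
  'a' x 1 => "a1"
  'c' x 1 => "c1"
Compressed: "c2a1b1a1c1a1c1"
Compressed length: 14

14


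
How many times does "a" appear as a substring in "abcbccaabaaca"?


Searching for "a" in "abcbccaabaaca"
Scanning each position:
  Position 0: "a" => MATCH
  Position 1: "b" => no
  Position 2: "c" => no
  Position 3: "b" => no
  Position 4: "c" => no
  Position 5: "c" => no
  Position 6: "a" => MATCH
  Position 7: "a" => MATCH
  Position 8: "b" => no
  Position 9: "a" => MATCH
  Position 10: "a" => MATCH
  Position 11: "c" => no
  Position 12: "a" => MATCH
Total occurrences: 6

6


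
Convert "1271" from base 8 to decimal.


Input: "1271" in base 8
Positional expansion:
  Digit '1' (value 1) x 8^3 = 512
  Digit '2' (value 2) x 8^2 = 128
  Digit '7' (value 7) x 8^1 = 56
  Digit '1' (value 1) x 8^0 = 1
Sum = 697

697


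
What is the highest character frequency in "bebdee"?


Input: bebdee
Character counts:
  'b': 2
  'd': 1
  'e': 3
Maximum frequency: 3

3


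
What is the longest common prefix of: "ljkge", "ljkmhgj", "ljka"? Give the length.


Words: ljkge, ljkmhgj, ljka
  Position 0: all 'l' => match
  Position 1: all 'j' => match
  Position 2: all 'k' => match
  Position 3: ('g', 'm', 'a') => mismatch, stop
LCP = "ljk" (length 3)

3


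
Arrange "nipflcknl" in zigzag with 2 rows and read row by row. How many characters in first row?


Zigzag "nipflcknl" into 2 rows:
Placing characters:
  'n' => row 0
  'i' => row 1
  'p' => row 0
  'f' => row 1
  'l' => row 0
  'c' => row 1
  'k' => row 0
  'n' => row 1
  'l' => row 0
Rows:
  Row 0: "nplkl"
  Row 1: "ifcn"
First row length: 5

5


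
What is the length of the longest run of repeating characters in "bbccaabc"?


Input: "bbccaabc"
Scanning for longest run:
  Position 1 ('b'): continues run of 'b', length=2
  Position 2 ('c'): new char, reset run to 1
  Position 3 ('c'): continues run of 'c', length=2
  Position 4 ('a'): new char, reset run to 1
  Position 5 ('a'): continues run of 'a', length=2
  Position 6 ('b'): new char, reset run to 1
  Position 7 ('c'): new char, reset run to 1
Longest run: 'b' with length 2

2


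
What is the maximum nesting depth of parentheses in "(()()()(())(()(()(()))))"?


Input: "(()()()(())(()(()(()))))"
Tracking depth:
  Position 0 '(': depth becomes 1
  Position 1 '(': depth becomes 2
  Position 2 ')': depth becomes 1
  Position 3 '(': depth becomes 2
  Position 4 ')': depth becomes 1
  Position 5 '(': depth becomes 2
  Position 6 ')': depth becomes 1
  Position 7 '(': depth becomes 2
  Position 8 '(': depth becomes 3
  Position 9 ')': depth becomes 2
  Position 10 ')': depth becomes 1
  Position 11 '(': depth becomes 2
  Position 12 '(': depth becomes 3
  Position 13 ')': depth becomes 2
  Position 14 '(': depth becomes 3
  Position 15 '(': depth becomes 4
  Position 16 ')': depth becomes 3
  Position 17 '(': depth becomes 4
  Position 18 '(': depth becomes 5
  Position 19 ')': depth becomes 4
  Position 20 ')': depth becomes 3
  Position 21 ')': depth becomes 2
  Position 22 ')': depth becomes 1
  Position 23 ')': depth becomes 0
Maximum depth reached: 5

5


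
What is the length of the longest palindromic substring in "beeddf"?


Input: "beeddf"
Checking substrings for palindromes:
  [1:3] "ee" (len 2) => palindrome
  [3:5] "dd" (len 2) => palindrome
Longest palindromic substring: "ee" with length 2

2


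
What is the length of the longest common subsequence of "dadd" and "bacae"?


LCS of "dadd" and "bacae"
DP table:
           b    a    c    a    e
      0    0    0    0    0    0
  d   0    0    0    0    0    0
  a   0    0    1    1    1    1
  d   0    0    1    1    1    1
  d   0    0    1    1    1    1
LCS length = dp[4][5] = 1

1


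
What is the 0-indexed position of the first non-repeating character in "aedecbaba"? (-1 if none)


Input: aedecbaba
Character frequencies:
  'a': 3
  'b': 2
  'c': 1
  'd': 1
  'e': 2
Scanning left to right for freq == 1:
  Position 0 ('a'): freq=3, skip
  Position 1 ('e'): freq=2, skip
  Position 2 ('d'): unique! => answer = 2

2


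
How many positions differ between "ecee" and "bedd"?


Comparing "ecee" and "bedd" position by position:
  Position 0: 'e' vs 'b' => DIFFER
  Position 1: 'c' vs 'e' => DIFFER
  Position 2: 'e' vs 'd' => DIFFER
  Position 3: 'e' vs 'd' => DIFFER
Positions that differ: 4

4


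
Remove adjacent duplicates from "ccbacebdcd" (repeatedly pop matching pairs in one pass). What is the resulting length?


Input: ccbacebdcd
Stack-based adjacent duplicate removal:
  Read 'c': push. Stack: c
  Read 'c': matches stack top 'c' => pop. Stack: (empty)
  Read 'b': push. Stack: b
  Read 'a': push. Stack: ba
  Read 'c': push. Stack: bac
  Read 'e': push. Stack: bace
  Read 'b': push. Stack: baceb
  Read 'd': push. Stack: bacebd
  Read 'c': push. Stack: bacebdc
  Read 'd': push. Stack: bacebdcd
Final stack: "bacebdcd" (length 8)

8


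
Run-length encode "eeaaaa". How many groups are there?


Input: eeaaaa
Scanning for consecutive runs:
  Group 1: 'e' x 2 (positions 0-1)
  Group 2: 'a' x 4 (positions 2-5)
Total groups: 2

2


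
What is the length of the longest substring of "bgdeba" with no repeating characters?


Input: "bgdeba"
Sliding window (track last position of each char):
  Position 0 ('b'): window [0,0] length 1 -- new best
  Position 1 ('g'): window [0,1] length 2 -- new best
  Position 2 ('d'): window [0,2] length 3 -- new best
  Position 3 ('e'): window [0,3] length 4 -- new best
  Position 4 ('b'): repeat (last at 0), move window start to 1
  Position 4 ('b'): window [1,4] length 4
  Position 5 ('a'): window [1,5] length 5 -- new best
Longest substring with no repeats: "gdeba" with length 5

5


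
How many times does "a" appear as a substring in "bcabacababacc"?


Searching for "a" in "bcabacababacc"
Scanning each position:
  Position 0: "b" => no
  Position 1: "c" => no
  Position 2: "a" => MATCH
  Position 3: "b" => no
  Position 4: "a" => MATCH
  Position 5: "c" => no
  Position 6: "a" => MATCH
  Position 7: "b" => no
  Position 8: "a" => MATCH
  Position 9: "b" => no
  Position 10: "a" => MATCH
  Position 11: "c" => no
  Position 12: "c" => no
Total occurrences: 5

5


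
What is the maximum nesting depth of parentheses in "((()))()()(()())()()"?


Input: "((()))()()(()())()()"
Tracking depth:
  Position 0 '(': depth becomes 1
  Position 1 '(': depth becomes 2
  Position 2 '(': depth becomes 3
  Position 3 ')': depth becomes 2
  Position 4 ')': depth becomes 1
  Position 5 ')': depth becomes 0
  Position 6 '(': depth becomes 1
  Position 7 ')': depth becomes 0
  Position 8 '(': depth becomes 1
  Position 9 ')': depth becomes 0
  Position 10 '(': depth becomes 1
  Position 11 '(': depth becomes 2
  Position 12 ')': depth becomes 1
  Position 13 '(': depth becomes 2
  Position 14 ')': depth becomes 1
  Position 15 ')': depth becomes 0
  Position 16 '(': depth becomes 1
  Position 17 ')': depth becomes 0
  Position 18 '(': depth becomes 1
  Position 19 ')': depth becomes 0
Maximum depth reached: 3

3


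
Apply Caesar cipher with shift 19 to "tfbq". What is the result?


Caesar cipher: shift "tfbq" by 19
  't' (pos 19) + 19 = pos 12 = 'm'
  'f' (pos 5) + 19 = pos 24 = 'y'
  'b' (pos 1) + 19 = pos 20 = 'u'
  'q' (pos 16) + 19 = pos 9 = 'j'
Result: myuj

myuj


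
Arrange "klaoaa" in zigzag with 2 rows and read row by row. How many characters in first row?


Zigzag "klaoaa" into 2 rows:
Placing characters:
  'k' => row 0
  'l' => row 1
  'a' => row 0
  'o' => row 1
  'a' => row 0
  'a' => row 1
Rows:
  Row 0: "kaa"
  Row 1: "loa"
First row length: 3

3


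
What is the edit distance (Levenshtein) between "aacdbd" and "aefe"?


Computing edit distance: "aacdbd" -> "aefe"
DP table:
           a    e    f    e
      0    1    2    3    4
  a   1    0    1    2    3
  a   2    1    1    2    3
  c   3    2    2    2    3
  d   4    3    3    3    3
  b   5    4    4    4    4
  d   6    5    5    5    5
Edit distance = dp[6][4] = 5

5


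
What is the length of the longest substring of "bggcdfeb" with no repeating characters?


Input: "bggcdfeb"
Sliding window (track last position of each char):
  Position 0 ('b'): window [0,0] length 1 -- new best
  Position 1 ('g'): window [0,1] length 2 -- new best
  Position 2 ('g'): repeat (last at 1), move window start to 2
  Position 2 ('g'): window [2,2] length 1
  Position 3 ('c'): window [2,3] length 2
  Position 4 ('d'): window [2,4] length 3 -- new best
  Position 5 ('f'): window [2,5] length 4 -- new best
  Position 6 ('e'): window [2,6] length 5 -- new best
  Position 7 ('b'): window [2,7] length 6 -- new best
Longest substring with no repeats: "gcdfeb" with length 6

6


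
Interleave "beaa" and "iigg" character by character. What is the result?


Interleaving "beaa" and "iigg":
  Position 0: 'b' from first, 'i' from second => "bi"
  Position 1: 'e' from first, 'i' from second => "ei"
  Position 2: 'a' from first, 'g' from second => "ag"
  Position 3: 'a' from first, 'g' from second => "ag"
Result: bieiagag

bieiagag


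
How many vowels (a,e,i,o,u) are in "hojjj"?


Input: hojjj
Checking each character:
  'h' at position 0: consonant
  'o' at position 1: vowel (running total: 1)
  'j' at position 2: consonant
  'j' at position 3: consonant
  'j' at position 4: consonant
Total vowels: 1

1


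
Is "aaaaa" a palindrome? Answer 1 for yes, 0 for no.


Input: aaaaa
Reversed: aaaaa
  Compare pos 0 ('a') with pos 4 ('a'): match
  Compare pos 1 ('a') with pos 3 ('a'): match
Result: palindrome

1


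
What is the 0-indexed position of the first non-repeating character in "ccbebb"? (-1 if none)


Input: ccbebb
Character frequencies:
  'b': 3
  'c': 2
  'e': 1
Scanning left to right for freq == 1:
  Position 0 ('c'): freq=2, skip
  Position 1 ('c'): freq=2, skip
  Position 2 ('b'): freq=3, skip
  Position 3 ('e'): unique! => answer = 3

3


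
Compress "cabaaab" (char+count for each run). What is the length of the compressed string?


Input: cabaaab
Runs:
  'c' x 1 => "c1"
  'a' x 1 => "a1"
  'b' x 1 => "b1"
  'a' x 3 => "a3"
  'b' x 1 => "b1"
Compressed: "c1a1b1a3b1"
Compressed length: 10

10


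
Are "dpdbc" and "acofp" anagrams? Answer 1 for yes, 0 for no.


Strings: "dpdbc", "acofp"
Sorted first:  bcddp
Sorted second: acfop
Differ at position 0: 'b' vs 'a' => not anagrams

0


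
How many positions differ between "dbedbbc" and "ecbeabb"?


Comparing "dbedbbc" and "ecbeabb" position by position:
  Position 0: 'd' vs 'e' => DIFFER
  Position 1: 'b' vs 'c' => DIFFER
  Position 2: 'e' vs 'b' => DIFFER
  Position 3: 'd' vs 'e' => DIFFER
  Position 4: 'b' vs 'a' => DIFFER
  Position 5: 'b' vs 'b' => same
  Position 6: 'c' vs 'b' => DIFFER
Positions that differ: 6

6


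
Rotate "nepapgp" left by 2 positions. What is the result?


Input: "nepapgp", rotate left by 2
First 2 characters: "ne"
Remaining characters: "papgp"
Concatenate remaining + first: "papgp" + "ne" = "papgpne"

papgpne


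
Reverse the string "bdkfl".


Input: bdkfl
Reading characters right to left:
  Position 4: 'l'
  Position 3: 'f'
  Position 2: 'k'
  Position 1: 'd'
  Position 0: 'b'
Reversed: lfkdb

lfkdb


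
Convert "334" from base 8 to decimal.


Input: "334" in base 8
Positional expansion:
  Digit '3' (value 3) x 8^2 = 192
  Digit '3' (value 3) x 8^1 = 24
  Digit '4' (value 4) x 8^0 = 4
Sum = 220

220


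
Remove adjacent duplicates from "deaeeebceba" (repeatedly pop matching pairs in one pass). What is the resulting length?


Input: deaeeebceba
Stack-based adjacent duplicate removal:
  Read 'd': push. Stack: d
  Read 'e': push. Stack: de
  Read 'a': push. Stack: dea
  Read 'e': push. Stack: deae
  Read 'e': matches stack top 'e' => pop. Stack: dea
  Read 'e': push. Stack: deae
  Read 'b': push. Stack: deaeb
  Read 'c': push. Stack: deaebc
  Read 'e': push. Stack: deaebce
  Read 'b': push. Stack: deaebceb
  Read 'a': push. Stack: deaebceba
Final stack: "deaebceba" (length 9)

9


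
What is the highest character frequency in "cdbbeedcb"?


Input: cdbbeedcb
Character counts:
  'b': 3
  'c': 2
  'd': 2
  'e': 2
Maximum frequency: 3

3


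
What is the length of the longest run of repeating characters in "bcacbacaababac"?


Input: "bcacbacaababac"
Scanning for longest run:
  Position 1 ('c'): new char, reset run to 1
  Position 2 ('a'): new char, reset run to 1
  Position 3 ('c'): new char, reset run to 1
  Position 4 ('b'): new char, reset run to 1
  Position 5 ('a'): new char, reset run to 1
  Position 6 ('c'): new char, reset run to 1
  Position 7 ('a'): new char, reset run to 1
  Position 8 ('a'): continues run of 'a', length=2
  Position 9 ('b'): new char, reset run to 1
  Position 10 ('a'): new char, reset run to 1
  Position 11 ('b'): new char, reset run to 1
  Position 12 ('a'): new char, reset run to 1
  Position 13 ('c'): new char, reset run to 1
Longest run: 'a' with length 2

2


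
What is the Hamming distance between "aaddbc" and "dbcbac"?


Comparing "aaddbc" and "dbcbac" position by position:
  Position 0: 'a' vs 'd' => differ
  Position 1: 'a' vs 'b' => differ
  Position 2: 'd' vs 'c' => differ
  Position 3: 'd' vs 'b' => differ
  Position 4: 'b' vs 'a' => differ
  Position 5: 'c' vs 'c' => same
Total differences (Hamming distance): 5

5


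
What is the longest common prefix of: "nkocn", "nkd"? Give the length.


Words: nkocn, nkd
  Position 0: all 'n' => match
  Position 1: all 'k' => match
  Position 2: ('o', 'd') => mismatch, stop
LCP = "nk" (length 2)

2


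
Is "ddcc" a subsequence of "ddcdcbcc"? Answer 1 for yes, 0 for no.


Check if "ddcc" is a subsequence of "ddcdcbcc"
Greedy scan:
  Position 0 ('d'): matches sub[0] = 'd'
  Position 1 ('d'): matches sub[1] = 'd'
  Position 2 ('c'): matches sub[2] = 'c'
  Position 3 ('d'): no match needed
  Position 4 ('c'): matches sub[3] = 'c'
  Position 5 ('b'): no match needed
  Position 6 ('c'): no match needed
  Position 7 ('c'): no match needed
All 4 characters matched => is a subsequence

1


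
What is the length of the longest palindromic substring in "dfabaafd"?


Input: "dfabaafd"
Checking substrings for palindromes:
  [2:5] "aba" (len 3) => palindrome
  [4:6] "aa" (len 2) => palindrome
Longest palindromic substring: "aba" with length 3

3


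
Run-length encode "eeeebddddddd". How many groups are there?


Input: eeeebddddddd
Scanning for consecutive runs:
  Group 1: 'e' x 4 (positions 0-3)
  Group 2: 'b' x 1 (positions 4-4)
  Group 3: 'd' x 7 (positions 5-11)
Total groups: 3

3


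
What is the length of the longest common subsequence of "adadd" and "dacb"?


LCS of "adadd" and "dacb"
DP table:
           d    a    c    b
      0    0    0    0    0
  a   0    0    1    1    1
  d   0    1    1    1    1
  a   0    1    2    2    2
  d   0    1    2    2    2
  d   0    1    2    2    2
LCS length = dp[5][4] = 2

2


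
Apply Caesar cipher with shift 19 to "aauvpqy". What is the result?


Caesar cipher: shift "aauvpqy" by 19
  'a' (pos 0) + 19 = pos 19 = 't'
  'a' (pos 0) + 19 = pos 19 = 't'
  'u' (pos 20) + 19 = pos 13 = 'n'
  'v' (pos 21) + 19 = pos 14 = 'o'
  'p' (pos 15) + 19 = pos 8 = 'i'
  'q' (pos 16) + 19 = pos 9 = 'j'
  'y' (pos 24) + 19 = pos 17 = 'r'
Result: ttnoijr

ttnoijr


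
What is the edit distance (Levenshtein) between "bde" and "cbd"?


Computing edit distance: "bde" -> "cbd"
DP table:
           c    b    d
      0    1    2    3
  b   1    1    1    2
  d   2    2    2    1
  e   3    3    3    2
Edit distance = dp[3][3] = 2

2


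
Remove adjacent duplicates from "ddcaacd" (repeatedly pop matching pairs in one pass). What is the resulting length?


Input: ddcaacd
Stack-based adjacent duplicate removal:
  Read 'd': push. Stack: d
  Read 'd': matches stack top 'd' => pop. Stack: (empty)
  Read 'c': push. Stack: c
  Read 'a': push. Stack: ca
  Read 'a': matches stack top 'a' => pop. Stack: c
  Read 'c': matches stack top 'c' => pop. Stack: (empty)
  Read 'd': push. Stack: d
Final stack: "d" (length 1)

1


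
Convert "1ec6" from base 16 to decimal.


Input: "1ec6" in base 16
Positional expansion:
  Digit '1' (value 1) x 16^3 = 4096
  Digit 'e' (value 14) x 16^2 = 3584
  Digit 'c' (value 12) x 16^1 = 192
  Digit '6' (value 6) x 16^0 = 6
Sum = 7878

7878


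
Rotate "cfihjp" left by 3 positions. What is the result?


Input: "cfihjp", rotate left by 3
First 3 characters: "cfi"
Remaining characters: "hjp"
Concatenate remaining + first: "hjp" + "cfi" = "hjpcfi"

hjpcfi


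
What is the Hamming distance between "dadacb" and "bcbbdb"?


Comparing "dadacb" and "bcbbdb" position by position:
  Position 0: 'd' vs 'b' => differ
  Position 1: 'a' vs 'c' => differ
  Position 2: 'd' vs 'b' => differ
  Position 3: 'a' vs 'b' => differ
  Position 4: 'c' vs 'd' => differ
  Position 5: 'b' vs 'b' => same
Total differences (Hamming distance): 5

5


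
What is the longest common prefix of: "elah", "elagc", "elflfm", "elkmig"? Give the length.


Words: elah, elagc, elflfm, elkmig
  Position 0: all 'e' => match
  Position 1: all 'l' => match
  Position 2: ('a', 'a', 'f', 'k') => mismatch, stop
LCP = "el" (length 2)

2


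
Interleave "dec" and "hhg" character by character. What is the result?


Interleaving "dec" and "hhg":
  Position 0: 'd' from first, 'h' from second => "dh"
  Position 1: 'e' from first, 'h' from second => "eh"
  Position 2: 'c' from first, 'g' from second => "cg"
Result: dhehcg

dhehcg


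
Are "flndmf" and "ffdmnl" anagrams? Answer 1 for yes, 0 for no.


Strings: "flndmf", "ffdmnl"
Sorted first:  dfflmn
Sorted second: dfflmn
Sorted forms match => anagrams

1


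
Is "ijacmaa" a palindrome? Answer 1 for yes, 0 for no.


Input: ijacmaa
Reversed: aamcaji
  Compare pos 0 ('i') with pos 6 ('a'): MISMATCH
  Compare pos 1 ('j') with pos 5 ('a'): MISMATCH
  Compare pos 2 ('a') with pos 4 ('m'): MISMATCH
Result: not a palindrome

0


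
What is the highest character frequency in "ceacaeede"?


Input: ceacaeede
Character counts:
  'a': 2
  'c': 2
  'd': 1
  'e': 4
Maximum frequency: 4

4


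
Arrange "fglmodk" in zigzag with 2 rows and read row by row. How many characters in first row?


Zigzag "fglmodk" into 2 rows:
Placing characters:
  'f' => row 0
  'g' => row 1
  'l' => row 0
  'm' => row 1
  'o' => row 0
  'd' => row 1
  'k' => row 0
Rows:
  Row 0: "flok"
  Row 1: "gmd"
First row length: 4

4


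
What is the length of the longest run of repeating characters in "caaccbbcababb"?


Input: "caaccbbcababb"
Scanning for longest run:
  Position 1 ('a'): new char, reset run to 1
  Position 2 ('a'): continues run of 'a', length=2
  Position 3 ('c'): new char, reset run to 1
  Position 4 ('c'): continues run of 'c', length=2
  Position 5 ('b'): new char, reset run to 1
  Position 6 ('b'): continues run of 'b', length=2
  Position 7 ('c'): new char, reset run to 1
  Position 8 ('a'): new char, reset run to 1
  Position 9 ('b'): new char, reset run to 1
  Position 10 ('a'): new char, reset run to 1
  Position 11 ('b'): new char, reset run to 1
  Position 12 ('b'): continues run of 'b', length=2
Longest run: 'a' with length 2

2


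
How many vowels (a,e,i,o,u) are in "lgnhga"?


Input: lgnhga
Checking each character:
  'l' at position 0: consonant
  'g' at position 1: consonant
  'n' at position 2: consonant
  'h' at position 3: consonant
  'g' at position 4: consonant
  'a' at position 5: vowel (running total: 1)
Total vowels: 1

1


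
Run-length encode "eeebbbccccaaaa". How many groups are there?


Input: eeebbbccccaaaa
Scanning for consecutive runs:
  Group 1: 'e' x 3 (positions 0-2)
  Group 2: 'b' x 3 (positions 3-5)
  Group 3: 'c' x 4 (positions 6-9)
  Group 4: 'a' x 4 (positions 10-13)
Total groups: 4

4


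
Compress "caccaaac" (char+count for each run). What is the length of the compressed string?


Input: caccaaac
Runs:
  'c' x 1 => "c1"
  'a' x 1 => "a1"
  'c' x 2 => "c2"
  'a' x 3 => "a3"
  'c' x 1 => "c1"
Compressed: "c1a1c2a3c1"
Compressed length: 10

10


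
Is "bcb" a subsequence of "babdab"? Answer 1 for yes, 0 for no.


Check if "bcb" is a subsequence of "babdab"
Greedy scan:
  Position 0 ('b'): matches sub[0] = 'b'
  Position 1 ('a'): no match needed
  Position 2 ('b'): no match needed
  Position 3 ('d'): no match needed
  Position 4 ('a'): no match needed
  Position 5 ('b'): no match needed
Only matched 1/3 characters => not a subsequence

0


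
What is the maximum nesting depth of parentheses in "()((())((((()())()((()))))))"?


Input: "()((())((((()())()((()))))))"
Tracking depth:
  Position 0 '(': depth becomes 1
  Position 1 ')': depth becomes 0
  Position 2 '(': depth becomes 1
  Position 3 '(': depth becomes 2
  Position 4 '(': depth becomes 3
  Position 5 ')': depth becomes 2
  Position 6 ')': depth becomes 1
  Position 7 '(': depth becomes 2
  Position 8 '(': depth becomes 3
  Position 9 '(': depth becomes 4
  Position 10 '(': depth becomes 5
  Position 11 '(': depth becomes 6
  Position 12 ')': depth becomes 5
  Position 13 '(': depth becomes 6
  Position 14 ')': depth becomes 5
  Position 15 ')': depth becomes 4
  Position 16 '(': depth becomes 5
  Position 17 ')': depth becomes 4
  Position 18 '(': depth becomes 5
  Position 19 '(': depth becomes 6
  Position 20 '(': depth becomes 7
  Position 21 ')': depth becomes 6
  Position 22 ')': depth becomes 5
  Position 23 ')': depth becomes 4
  Position 24 ')': depth becomes 3
  Position 25 ')': depth becomes 2
  Position 26 ')': depth becomes 1
  Position 27 ')': depth becomes 0
Maximum depth reached: 7

7


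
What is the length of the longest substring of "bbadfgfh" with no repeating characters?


Input: "bbadfgfh"
Sliding window (track last position of each char):
  Position 0 ('b'): window [0,0] length 1 -- new best
  Position 1 ('b'): repeat (last at 0), move window start to 1
  Position 1 ('b'): window [1,1] length 1
  Position 2 ('a'): window [1,2] length 2 -- new best
  Position 3 ('d'): window [1,3] length 3 -- new best
  Position 4 ('f'): window [1,4] length 4 -- new best
  Position 5 ('g'): window [1,5] length 5 -- new best
  Position 6 ('f'): repeat (last at 4), move window start to 5
  Position 6 ('f'): window [5,6] length 2
  Position 7 ('h'): window [5,7] length 3
Longest substring with no repeats: "badfg" with length 5

5


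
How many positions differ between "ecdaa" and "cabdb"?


Comparing "ecdaa" and "cabdb" position by position:
  Position 0: 'e' vs 'c' => DIFFER
  Position 1: 'c' vs 'a' => DIFFER
  Position 2: 'd' vs 'b' => DIFFER
  Position 3: 'a' vs 'd' => DIFFER
  Position 4: 'a' vs 'b' => DIFFER
Positions that differ: 5

5


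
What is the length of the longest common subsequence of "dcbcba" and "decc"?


LCS of "dcbcba" and "decc"
DP table:
           d    e    c    c
      0    0    0    0    0
  d   0    1    1    1    1
  c   0    1    1    2    2
  b   0    1    1    2    2
  c   0    1    1    2    3
  b   0    1    1    2    3
  a   0    1    1    2    3
LCS length = dp[6][4] = 3

3


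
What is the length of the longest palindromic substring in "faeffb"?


Input: "faeffb"
Checking substrings for palindromes:
  [3:5] "ff" (len 2) => palindrome
Longest palindromic substring: "ff" with length 2

2


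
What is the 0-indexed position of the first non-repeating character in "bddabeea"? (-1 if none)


Input: bddabeea
Character frequencies:
  'a': 2
  'b': 2
  'd': 2
  'e': 2
Scanning left to right for freq == 1:
  Position 0 ('b'): freq=2, skip
  Position 1 ('d'): freq=2, skip
  Position 2 ('d'): freq=2, skip
  Position 3 ('a'): freq=2, skip
  Position 4 ('b'): freq=2, skip
  Position 5 ('e'): freq=2, skip
  Position 6 ('e'): freq=2, skip
  Position 7 ('a'): freq=2, skip
  No unique character found => answer = -1

-1


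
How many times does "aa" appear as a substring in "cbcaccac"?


Searching for "aa" in "cbcaccac"
Scanning each position:
  Position 0: "cb" => no
  Position 1: "bc" => no
  Position 2: "ca" => no
  Position 3: "ac" => no
  Position 4: "cc" => no
  Position 5: "ca" => no
  Position 6: "ac" => no
Total occurrences: 0

0


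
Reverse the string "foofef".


Input: foofef
Reading characters right to left:
  Position 5: 'f'
  Position 4: 'e'
  Position 3: 'f'
  Position 2: 'o'
  Position 1: 'o'
  Position 0: 'f'
Reversed: fefoof

fefoof


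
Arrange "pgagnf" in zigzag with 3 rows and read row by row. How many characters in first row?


Zigzag "pgagnf" into 3 rows:
Placing characters:
  'p' => row 0
  'g' => row 1
  'a' => row 2
  'g' => row 1
  'n' => row 0
  'f' => row 1
Rows:
  Row 0: "pn"
  Row 1: "ggf"
  Row 2: "a"
First row length: 2

2


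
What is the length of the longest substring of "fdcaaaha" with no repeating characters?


Input: "fdcaaaha"
Sliding window (track last position of each char):
  Position 0 ('f'): window [0,0] length 1 -- new best
  Position 1 ('d'): window [0,1] length 2 -- new best
  Position 2 ('c'): window [0,2] length 3 -- new best
  Position 3 ('a'): window [0,3] length 4 -- new best
  Position 4 ('a'): repeat (last at 3), move window start to 4
  Position 4 ('a'): window [4,4] length 1
  Position 5 ('a'): repeat (last at 4), move window start to 5
  Position 5 ('a'): window [5,5] length 1
  Position 6 ('h'): window [5,6] length 2
  Position 7 ('a'): repeat (last at 5), move window start to 6
  Position 7 ('a'): window [6,7] length 2
Longest substring with no repeats: "fdca" with length 4

4


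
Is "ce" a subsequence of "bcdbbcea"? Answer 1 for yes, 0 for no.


Check if "ce" is a subsequence of "bcdbbcea"
Greedy scan:
  Position 0 ('b'): no match needed
  Position 1 ('c'): matches sub[0] = 'c'
  Position 2 ('d'): no match needed
  Position 3 ('b'): no match needed
  Position 4 ('b'): no match needed
  Position 5 ('c'): no match needed
  Position 6 ('e'): matches sub[1] = 'e'
  Position 7 ('a'): no match needed
All 2 characters matched => is a subsequence

1


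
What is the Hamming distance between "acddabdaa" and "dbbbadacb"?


Comparing "acddabdaa" and "dbbbadacb" position by position:
  Position 0: 'a' vs 'd' => differ
  Position 1: 'c' vs 'b' => differ
  Position 2: 'd' vs 'b' => differ
  Position 3: 'd' vs 'b' => differ
  Position 4: 'a' vs 'a' => same
  Position 5: 'b' vs 'd' => differ
  Position 6: 'd' vs 'a' => differ
  Position 7: 'a' vs 'c' => differ
  Position 8: 'a' vs 'b' => differ
Total differences (Hamming distance): 8

8


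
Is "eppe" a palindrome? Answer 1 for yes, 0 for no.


Input: eppe
Reversed: eppe
  Compare pos 0 ('e') with pos 3 ('e'): match
  Compare pos 1 ('p') with pos 2 ('p'): match
Result: palindrome

1


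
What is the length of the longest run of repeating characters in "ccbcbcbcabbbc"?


Input: "ccbcbcbcabbbc"
Scanning for longest run:
  Position 1 ('c'): continues run of 'c', length=2
  Position 2 ('b'): new char, reset run to 1
  Position 3 ('c'): new char, reset run to 1
  Position 4 ('b'): new char, reset run to 1
  Position 5 ('c'): new char, reset run to 1
  Position 6 ('b'): new char, reset run to 1
  Position 7 ('c'): new char, reset run to 1
  Position 8 ('a'): new char, reset run to 1
  Position 9 ('b'): new char, reset run to 1
  Position 10 ('b'): continues run of 'b', length=2
  Position 11 ('b'): continues run of 'b', length=3
  Position 12 ('c'): new char, reset run to 1
Longest run: 'b' with length 3

3


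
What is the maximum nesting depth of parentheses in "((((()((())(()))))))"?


Input: "((((()((())(()))))))"
Tracking depth:
  Position 0 '(': depth becomes 1
  Position 1 '(': depth becomes 2
  Position 2 '(': depth becomes 3
  Position 3 '(': depth becomes 4
  Position 4 '(': depth becomes 5
  Position 5 ')': depth becomes 4
  Position 6 '(': depth becomes 5
  Position 7 '(': depth becomes 6
  Position 8 '(': depth becomes 7
  Position 9 ')': depth becomes 6
  Position 10 ')': depth becomes 5
  Position 11 '(': depth becomes 6
  Position 12 '(': depth becomes 7
  Position 13 ')': depth becomes 6
  Position 14 ')': depth becomes 5
  Position 15 ')': depth becomes 4
  Position 16 ')': depth becomes 3
  Position 17 ')': depth becomes 2
  Position 18 ')': depth becomes 1
  Position 19 ')': depth becomes 0
Maximum depth reached: 7

7


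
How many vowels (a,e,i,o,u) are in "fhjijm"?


Input: fhjijm
Checking each character:
  'f' at position 0: consonant
  'h' at position 1: consonant
  'j' at position 2: consonant
  'i' at position 3: vowel (running total: 1)
  'j' at position 4: consonant
  'm' at position 5: consonant
Total vowels: 1

1


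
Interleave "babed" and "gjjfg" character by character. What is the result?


Interleaving "babed" and "gjjfg":
  Position 0: 'b' from first, 'g' from second => "bg"
  Position 1: 'a' from first, 'j' from second => "aj"
  Position 2: 'b' from first, 'j' from second => "bj"
  Position 3: 'e' from first, 'f' from second => "ef"
  Position 4: 'd' from first, 'g' from second => "dg"
Result: bgajbjefdg

bgajbjefdg


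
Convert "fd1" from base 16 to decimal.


Input: "fd1" in base 16
Positional expansion:
  Digit 'f' (value 15) x 16^2 = 3840
  Digit 'd' (value 13) x 16^1 = 208
  Digit '1' (value 1) x 16^0 = 1
Sum = 4049

4049


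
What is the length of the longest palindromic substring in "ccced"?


Input: "ccced"
Checking substrings for palindromes:
  [0:3] "ccc" (len 3) => palindrome
  [0:2] "cc" (len 2) => palindrome
  [1:3] "cc" (len 2) => palindrome
Longest palindromic substring: "ccc" with length 3

3


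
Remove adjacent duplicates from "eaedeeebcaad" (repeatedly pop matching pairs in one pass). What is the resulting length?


Input: eaedeeebcaad
Stack-based adjacent duplicate removal:
  Read 'e': push. Stack: e
  Read 'a': push. Stack: ea
  Read 'e': push. Stack: eae
  Read 'd': push. Stack: eaed
  Read 'e': push. Stack: eaede
  Read 'e': matches stack top 'e' => pop. Stack: eaed
  Read 'e': push. Stack: eaede
  Read 'b': push. Stack: eaedeb
  Read 'c': push. Stack: eaedebc
  Read 'a': push. Stack: eaedebca
  Read 'a': matches stack top 'a' => pop. Stack: eaedebc
  Read 'd': push. Stack: eaedebcd
Final stack: "eaedebcd" (length 8)

8
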